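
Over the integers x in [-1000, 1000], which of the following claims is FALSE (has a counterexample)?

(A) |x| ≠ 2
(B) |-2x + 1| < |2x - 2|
(A) x = 2: LHS = |2| = 2; 2 ≠ 2 — FAILS
(B) x = 1: LHS = |-2·1 + 1| = |-1| = 1, RHS = |2·1 - 2| = |0| = 0; 1 < 0 — FAILS

Answer: Both A and B are false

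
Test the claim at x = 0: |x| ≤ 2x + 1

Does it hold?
x = 0: LHS = |0| = 0, RHS = 2·0 + 1 = 1; 0 ≤ 1 — holds

The relation is satisfied at x = 0.

Answer: Yes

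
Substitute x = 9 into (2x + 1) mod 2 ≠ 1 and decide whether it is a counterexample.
Substitute x = 9 into the relation:
x = 9: LHS = (2·9 + 1) mod 2 = 19 mod 2 = 1; 1 ≠ 1 — FAILS

Since the claim fails at x = 9, this value is a counterexample.

Answer: Yes, x = 9 is a counterexample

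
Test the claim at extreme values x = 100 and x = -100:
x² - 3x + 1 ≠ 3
x = 100: LHS = 100² - 3·100 + 1 = 9701; 9701 ≠ 3 — holds
x = -100: LHS = (-100)² - 3·(-100) + 1 = 10301; 10301 ≠ 3 — holds

Answer: Yes, holds for both x = 100 and x = -100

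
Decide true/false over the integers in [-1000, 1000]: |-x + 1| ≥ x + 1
The claim fails at x = 1:
x = 1: LHS = |-1 + 1| = |0| = 0, RHS = 1 + 1 = 2; 0 ≥ 2 — FAILS

Because a single integer refutes it, the statement is false.

Answer: False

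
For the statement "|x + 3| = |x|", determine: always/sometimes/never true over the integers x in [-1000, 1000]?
Track d = LHS − RHS over the integers in [-1000, 1000]. Equality would need d = 0, but d changes sign only between consecutive integers, jumping over 0:
x = -2: LHS = |(-2) + 3| = |1| = 1, RHS = |-2| = 2; 1 = 2 — FAILS  (d = -1)
x = -1: LHS = |(-1) + 3| = |2| = 2, RHS = |-1| = 1; 2 = 1 — FAILS  (d = 1)
Away from these crossings d keeps a constant sign, and checking every integer in [-1000, 1000] confirms d ≠ 0 throughout. Hence the two sides are never equal, so the claimed relation (=) fails for every integer in [-1000, 1000].

No integer in the range satisfies it.

Answer: Never true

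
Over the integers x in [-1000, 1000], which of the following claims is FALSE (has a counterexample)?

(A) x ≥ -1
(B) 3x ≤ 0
(A) x = -2: -2 ≥ -1 — FAILS
(B) x = 1: LHS = 3·1 = 3; 3 ≤ 0 — FAILS

Answer: Both A and B are false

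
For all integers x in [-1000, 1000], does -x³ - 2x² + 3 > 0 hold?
The claim fails at x = 1:
x = 1: LHS = -1³ - 2·1² + 3 = 0; 0 > 0 — FAILS

Because a single integer refutes it, the statement is false.

Answer: False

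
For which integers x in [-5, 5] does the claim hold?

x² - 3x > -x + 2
Holds for: {-5, -4, -3, -2, -1, 3, 4, 5}
Fails for: {0, 1, 2}

Answer: {-5, -4, -3, -2, -1, 3, 4, 5}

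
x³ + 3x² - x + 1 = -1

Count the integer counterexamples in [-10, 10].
Counterexamples in [-10, 10]: {-10, -9, -8, -7, -6, -5, -4, -3, -2, -1, 0, 1, 2, 3, 4, 5, 6, 7, 8, 9, 10}.

Counting them gives 21 values.

Answer: 21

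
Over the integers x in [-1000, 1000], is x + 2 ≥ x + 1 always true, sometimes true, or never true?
Over all integers in [-1000, 1000], LHS − RHS is smallest at x = 0, where it equals 1:
x = 0: LHS = 0 + 2 = 2, RHS = 0 + 1 = 1; 2 ≥ 1 — holds
At the ends of the range:
x = -1000: LHS = (-1000) + 2 = -998, RHS = (-1000) + 1 = -999; -998 ≥ -999 — holds
x = 1000: LHS = 1000 + 2 = 1002, RHS = 1000 + 1 = 1001; 1002 ≥ 1001 — holds
Hence LHS − RHS is never negative, i.e. LHS ≥ RHS throughout, so the relation holds for every integer in [-1000, 1000].

No counterexample exists.

Answer: Always true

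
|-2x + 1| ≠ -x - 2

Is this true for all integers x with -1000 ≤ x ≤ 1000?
Over all integers in [-1000, 1000], LHS − RHS is always positive; it is smallest at x = 0, where it equals 3:
x = 0: LHS = |-2·0 + 1| = |1| = 1, RHS = -0 - 2 = -2; 1 ≠ -2 — holds
At the ends of the range:
x = -1000: LHS = |-2·(-1000) + 1| = |2001| = 2001, RHS = -(-1000) - 2 = 998; 2001 ≠ 998 — holds
x = 1000: LHS = |-2·1000 + 1| = |-1999| = 1999, RHS = -1000 - 2 = -1002; 1999 ≠ -1002 — holds
Hence LHS − RHS is never 0, i.e. the two sides are never equal, so the relation holds for every integer in [-1000, 1000].

No counterexample exists.

Answer: True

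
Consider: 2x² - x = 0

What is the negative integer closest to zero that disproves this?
Testing negative integers from -1 downward:
x = -1: LHS = 2·(-1)² - (-1) = 3; 3 = 0 — FAILS  ← closest negative counterexample to 0

Answer: x = -1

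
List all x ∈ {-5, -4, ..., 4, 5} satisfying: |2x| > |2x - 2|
Holds for: {1, 2, 3, 4, 5}
Fails for: {-5, -4, -3, -2, -1, 0}

Answer: {1, 2, 3, 4, 5}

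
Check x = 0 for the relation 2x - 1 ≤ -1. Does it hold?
x = 0: LHS = 2·0 - 1 = -1; -1 ≤ -1 — holds

The relation is satisfied at x = 0.

Answer: Yes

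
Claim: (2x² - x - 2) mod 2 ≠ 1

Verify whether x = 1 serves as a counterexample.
Substitute x = 1 into the relation:
x = 1: LHS = (2·1² - 1 - 2) mod 2 = (-1) mod 2 = 1; 1 ≠ 1 — FAILS

Since the claim fails at x = 1, this value is a counterexample.

Answer: Yes, x = 1 is a counterexample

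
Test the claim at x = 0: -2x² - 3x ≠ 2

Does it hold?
x = 0: LHS = -2·0² - 3·0 = 0; 0 ≠ 2 — holds

The relation is satisfied at x = 0.

Answer: Yes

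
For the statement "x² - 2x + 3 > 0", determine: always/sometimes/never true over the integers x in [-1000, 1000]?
Over all integers in [-1000, 1000], LHS − RHS is smallest at x = 1, where it equals 2:
x = 1: LHS = 1² - 2·1 + 3 = 2; 2 > 0 — holds
At the ends of the range:
x = -1000: LHS = (-1000)² - 2·(-1000) + 3 = 1002003; 1002003 > 0 — holds
x = 1000: LHS = 1000² - 2·1000 + 3 = 998003; 998003 > 0 — holds
Hence LHS − RHS is never zero or negative, i.e. LHS > RHS throughout, so the relation holds for every integer in [-1000, 1000].

No counterexample exists.

Answer: Always true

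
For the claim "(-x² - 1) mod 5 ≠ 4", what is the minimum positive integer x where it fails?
Testing positive integers:
x = 1: LHS = (-1² - 1) mod 5 = (-2) mod 5 = 3; 3 ≠ 4 — holds
x = 2: LHS = (-2² - 1) mod 5 = (-5) mod 5 = 0; 0 ≠ 4 — holds
x = 3: LHS = (-3² - 1) mod 5 = (-10) mod 5 = 0; 0 ≠ 4 — holds
x = 4: LHS = (-4² - 1) mod 5 = (-17) mod 5 = 3; 3 ≠ 4 — holds
x = 5: LHS = (-5² - 1) mod 5 = (-26) mod 5 = 4; 4 ≠ 4 — FAILS  ← smallest positive counterexample

Answer: x = 5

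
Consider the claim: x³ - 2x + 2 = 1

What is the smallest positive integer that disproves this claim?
Testing positive integers:
x = 1: LHS = 1³ - 2·1 + 2 = 1; 1 = 1 — holds
x = 2: LHS = 2³ - 2·2 + 2 = 6; 6 = 1 — FAILS  ← smallest positive counterexample

Answer: x = 2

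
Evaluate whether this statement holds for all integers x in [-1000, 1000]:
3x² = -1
The claim fails at x = 0:
x = 0: LHS = 3·0² = 0; 0 = -1 — FAILS

Because a single integer refutes it, the statement is false.

Answer: False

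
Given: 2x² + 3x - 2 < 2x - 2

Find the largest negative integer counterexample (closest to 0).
Testing negative integers from -1 downward:
x = -1: LHS = 2·(-1)² + 3·(-1) - 2 = -3, RHS = 2·(-1) - 2 = -4; -3 < -4 — FAILS  ← closest negative counterexample to 0

Answer: x = -1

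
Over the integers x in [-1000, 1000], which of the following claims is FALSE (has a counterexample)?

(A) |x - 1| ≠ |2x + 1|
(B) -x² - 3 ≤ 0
(A) x = 0: LHS = |0 - 1| = |-1| = 1, RHS = |2·0 + 1| = |1| = 1; 1 ≠ 1 — FAILS

(B) Over all integers in [-1000, 1000], LHS − RHS is largest at x = 0, where it equals -3:
x = 0: LHS = -0² - 3 = -3; -3 ≤ 0 — holds
At the ends of the range:
x = -1000: LHS = -(-1000)² - 3 = -1000003; -1000003 ≤ 0 — holds
x = 1000: LHS = -1000² - 3 = -1000003; -1000003 ≤ 0 — holds
Hence LHS − RHS is never positive, i.e. LHS ≤ RHS throughout, so the relation holds for every integer in [-1000, 1000].

Only (A) has a counterexample.

Answer: A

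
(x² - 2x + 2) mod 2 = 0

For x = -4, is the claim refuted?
Substitute x = -4 into the relation:
x = -4: LHS = ((-4)² - 2·(-4) + 2) mod 2 = 26 mod 2 = 0; 0 = 0 — holds

The claim holds here, so x = -4 is not a counterexample. (A counterexample exists elsewhere, e.g. x = 1.)

Answer: No, x = -4 is not a counterexample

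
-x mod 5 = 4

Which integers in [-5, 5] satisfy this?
Holds for: {-4, 1}
Fails for: {-5, -3, -2, -1, 0, 2, 3, 4, 5}

Answer: {-4, 1}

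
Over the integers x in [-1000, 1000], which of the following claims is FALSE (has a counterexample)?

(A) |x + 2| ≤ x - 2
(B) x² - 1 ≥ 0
(A) x = 0: LHS = |0 + 2| = |2| = 2, RHS = 0 - 2 = -2; 2 ≤ -2 — FAILS
(B) x = 0: LHS = 0² - 1 = -1; -1 ≥ 0 — FAILS

Answer: Both A and B are false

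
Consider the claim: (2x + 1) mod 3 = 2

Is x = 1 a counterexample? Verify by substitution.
Substitute x = 1 into the relation:
x = 1: LHS = (2·1 + 1) mod 3 = 3 mod 3 = 0; 0 = 2 — FAILS

Since the claim fails at x = 1, this value is a counterexample.

Answer: Yes, x = 1 is a counterexample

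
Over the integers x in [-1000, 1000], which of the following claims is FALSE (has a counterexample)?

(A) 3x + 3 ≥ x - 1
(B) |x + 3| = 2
(A) x = -3: LHS = 3·(-3) + 3 = -6, RHS = (-3) - 1 = -4; -6 ≥ -4 — FAILS
(B) x = 0: LHS = |0 + 3| = |3| = 3; 3 = 2 — FAILS

Answer: Both A and B are false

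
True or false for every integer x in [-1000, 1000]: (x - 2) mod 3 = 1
The claim fails at x = 1:
x = 1: LHS = (1 - 2) mod 3 = (-1) mod 3 = 2; 2 = 1 — FAILS

Because a single integer refutes it, the statement is false.

Answer: False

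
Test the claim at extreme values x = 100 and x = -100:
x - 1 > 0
x = 100: LHS = 100 - 1 = 99; 99 > 0 — holds
x = -100: LHS = (-100) - 1 = -101; -101 > 0 — FAILS

Answer: Partially: holds for x = 100, fails for x = -100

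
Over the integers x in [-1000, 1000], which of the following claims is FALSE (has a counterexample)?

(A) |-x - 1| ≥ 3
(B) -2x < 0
(A) x = 0: LHS = |-0 - 1| = |-1| = 1; 1 ≥ 3 — FAILS
(B) x = 0: LHS = -2·0 = 0; 0 < 0 — FAILS

Answer: Both A and B are false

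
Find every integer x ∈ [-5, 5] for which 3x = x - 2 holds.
Holds for: {-1}
Fails for: {-5, -4, -3, -2, 0, 1, 2, 3, 4, 5}

Answer: {-1}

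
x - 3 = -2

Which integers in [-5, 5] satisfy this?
Holds for: {1}
Fails for: {-5, -4, -3, -2, -1, 0, 2, 3, 4, 5}

Answer: {1}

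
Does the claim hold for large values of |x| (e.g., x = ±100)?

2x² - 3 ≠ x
x = 100: LHS = 2·100² - 3 = 19997; 19997 ≠ 100 — holds
x = -100: LHS = 2·(-100)² - 3 = 19997; 19997 ≠ -100 — holds

Answer: Yes, holds for both x = 100 and x = -100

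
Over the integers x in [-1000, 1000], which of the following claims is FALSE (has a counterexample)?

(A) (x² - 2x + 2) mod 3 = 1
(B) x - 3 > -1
(A) x = 0: LHS = (0² - 2·0 + 2) mod 3 = 2 mod 3 = 2; 2 = 1 — FAILS
(B) x = 0: LHS = 0 - 3 = -3; -3 > -1 — FAILS

Answer: Both A and B are false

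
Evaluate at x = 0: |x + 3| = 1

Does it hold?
x = 0: LHS = |0 + 3| = |3| = 3; 3 = 1 — FAILS

The relation fails at x = 0, so x = 0 is a counterexample.

Answer: No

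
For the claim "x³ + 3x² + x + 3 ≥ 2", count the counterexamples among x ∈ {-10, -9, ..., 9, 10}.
Counterexamples in [-10, 10]: {-10, -9, -8, -7, -6, -5, -4, -3}.

Counting them gives 8 values.

Answer: 8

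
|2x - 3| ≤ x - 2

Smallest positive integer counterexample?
Testing positive integers:
x = 1: LHS = |2·1 - 3| = |-1| = 1, RHS = 1 - 2 = -1; 1 ≤ -1 — FAILS  ← smallest positive counterexample

Answer: x = 1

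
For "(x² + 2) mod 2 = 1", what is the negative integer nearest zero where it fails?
Testing negative integers from -1 downward:
x = -1: LHS = ((-1)² + 2) mod 2 = 3 mod 2 = 1; 1 = 1 — holds
x = -2: LHS = ((-2)² + 2) mod 2 = 6 mod 2 = 0; 0 = 1 — FAILS  ← closest negative counterexample to 0

Answer: x = -2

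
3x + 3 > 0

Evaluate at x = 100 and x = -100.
x = 100: LHS = 3·100 + 3 = 303; 303 > 0 — holds
x = -100: LHS = 3·(-100) + 3 = -297; -297 > 0 — FAILS

Answer: Partially: holds for x = 100, fails for x = -100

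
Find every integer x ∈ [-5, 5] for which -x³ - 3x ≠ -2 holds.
Track d = LHS − RHS over the integers in [-5, 5]. Equality would need d = 0, but d changes sign only between consecutive integers, jumping over 0:
x = 0: LHS = -0³ - 3·0 = 0; 0 ≠ -2 — holds  (d = 2)
x = 1: LHS = -1³ - 3·1 = -4; -4 ≠ -2 — holds  (d = -2)
Away from these crossings d keeps a constant sign, and checking every integer in [-5, 5] confirms d ≠ 0 throughout. Hence the two sides are never equal, so the relation holds for every integer in [-5, 5].

Answer: All integers in [-5, 5]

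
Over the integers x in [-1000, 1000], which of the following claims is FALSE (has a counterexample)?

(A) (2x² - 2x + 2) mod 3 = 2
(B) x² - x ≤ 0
(A) x = -1: LHS = (2·(-1)² - 2·(-1) + 2) mod 3 = 6 mod 3 = 0; 0 = 2 — FAILS
(B) x = -1: LHS = (-1)² - (-1) = 2; 2 ≤ 0 — FAILS

Answer: Both A and B are false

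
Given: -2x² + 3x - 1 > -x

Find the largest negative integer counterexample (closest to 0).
Testing negative integers from -1 downward:
x = -1: LHS = -2·(-1)² + 3·(-1) - 1 = -6, RHS = -(-1) = 1; -6 > 1 — FAILS  ← closest negative counterexample to 0

Answer: x = -1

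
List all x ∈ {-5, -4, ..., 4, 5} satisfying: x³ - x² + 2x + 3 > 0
Holds for: {0, 1, 2, 3, 4, 5}
Fails for: {-5, -4, -3, -2, -1}

Answer: {0, 1, 2, 3, 4, 5}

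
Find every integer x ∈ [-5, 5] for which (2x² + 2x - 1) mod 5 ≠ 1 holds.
Holds for: {-5, -4, -2, -1, 0, 1, 3, 4, 5}
Fails for: {-3, 2}

Answer: {-5, -4, -2, -1, 0, 1, 3, 4, 5}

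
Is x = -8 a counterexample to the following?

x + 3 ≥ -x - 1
Substitute x = -8 into the relation:
x = -8: LHS = (-8) + 3 = -5, RHS = -(-8) - 1 = 7; -5 ≥ 7 — FAILS

Since the claim fails at x = -8, this value is a counterexample.

Answer: Yes, x = -8 is a counterexample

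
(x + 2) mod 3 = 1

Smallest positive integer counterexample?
Testing positive integers:
x = 1: LHS = (1 + 2) mod 3 = 3 mod 3 = 0; 0 = 1 — FAILS  ← smallest positive counterexample

Answer: x = 1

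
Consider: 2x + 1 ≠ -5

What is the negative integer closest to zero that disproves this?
Testing negative integers from -1 downward:
x = -1: LHS = 2·(-1) + 1 = -1; -1 ≠ -5 — holds
x = -2: LHS = 2·(-2) + 1 = -3; -3 ≠ -5 — holds
x = -3: LHS = 2·(-3) + 1 = -5; -5 ≠ -5 — FAILS  ← closest negative counterexample to 0

Answer: x = -3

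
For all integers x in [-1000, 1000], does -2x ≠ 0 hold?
The claim fails at x = 0:
x = 0: LHS = -2·0 = 0; 0 ≠ 0 — FAILS

Because a single integer refutes it, the statement is false.

Answer: False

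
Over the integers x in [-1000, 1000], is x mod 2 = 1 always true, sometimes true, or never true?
Holds at x = 1: LHS = 1 mod 2 = 1; 1 = 1 — holds
Fails at x = 0: LHS = 0 mod 2 = 0; 0 = 1 — FAILS
It is satisfied by some integers in the range but not all.

Answer: Sometimes true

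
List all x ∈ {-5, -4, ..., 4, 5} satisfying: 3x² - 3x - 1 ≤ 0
Holds for: {0, 1}
Fails for: {-5, -4, -3, -2, -1, 2, 3, 4, 5}

Answer: {0, 1}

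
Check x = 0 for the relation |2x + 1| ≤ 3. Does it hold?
x = 0: LHS = |2·0 + 1| = |1| = 1; 1 ≤ 3 — holds

The relation is satisfied at x = 0.

Answer: Yes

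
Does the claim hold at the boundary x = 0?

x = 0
x = 0: 0 = 0 — holds

The relation is satisfied at x = 0.

Answer: Yes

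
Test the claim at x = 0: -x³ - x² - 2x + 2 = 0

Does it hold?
x = 0: LHS = -0³ - 0² - 2·0 + 2 = 2; 2 = 0 — FAILS

The relation fails at x = 0, so x = 0 is a counterexample.

Answer: No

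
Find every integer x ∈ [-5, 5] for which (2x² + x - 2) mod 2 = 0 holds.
Holds for: {-4, -2, 0, 2, 4}
Fails for: {-5, -3, -1, 1, 3, 5}

Answer: {-4, -2, 0, 2, 4}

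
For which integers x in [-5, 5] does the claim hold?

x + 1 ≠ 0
Holds for: {-5, -4, -3, -2, 0, 1, 2, 3, 4, 5}
Fails for: {-1}

Answer: {-5, -4, -3, -2, 0, 1, 2, 3, 4, 5}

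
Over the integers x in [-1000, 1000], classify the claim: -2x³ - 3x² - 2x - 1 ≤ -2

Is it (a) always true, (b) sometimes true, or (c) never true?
Holds at x = 1: LHS = -2·1³ - 3·1² - 2·1 - 1 = -8; -8 ≤ -2 — holds
Fails at x = 0: LHS = -2·0³ - 3·0² - 2·0 - 1 = -1; -1 ≤ -2 — FAILS
It is satisfied by some integers in the range but not all.

Answer: Sometimes true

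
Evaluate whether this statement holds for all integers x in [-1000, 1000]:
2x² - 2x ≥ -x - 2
Over all integers in [-1000, 1000], LHS − RHS is smallest at x = 0, where it equals 2:
x = 0: LHS = 2·0² - 2·0 = 0, RHS = -0 - 2 = -2; 0 ≥ -2 — holds
At the ends of the range:
x = -1000: LHS = 2·(-1000)² - 2·(-1000) = 2002000, RHS = -(-1000) - 2 = 998; 2002000 ≥ 998 — holds
x = 1000: LHS = 2·1000² - 2·1000 = 1998000, RHS = -1000 - 2 = -1002; 1998000 ≥ -1002 — holds
Hence LHS − RHS is never negative, i.e. LHS ≥ RHS throughout, so the relation holds for every integer in [-1000, 1000].

No counterexample exists.

Answer: True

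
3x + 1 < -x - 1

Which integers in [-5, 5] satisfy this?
Holds for: {-5, -4, -3, -2, -1}
Fails for: {0, 1, 2, 3, 4, 5}

Answer: {-5, -4, -3, -2, -1}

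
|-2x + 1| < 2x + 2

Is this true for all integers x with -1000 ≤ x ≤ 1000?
The claim fails at x = -1:
x = -1: LHS = |-2·(-1) + 1| = |3| = 3, RHS = 2·(-1) + 2 = 0; 3 < 0 — FAILS

Because a single integer refutes it, the statement is false.

Answer: False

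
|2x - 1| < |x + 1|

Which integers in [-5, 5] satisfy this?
Holds for: {1}
Fails for: {-5, -4, -3, -2, -1, 0, 2, 3, 4, 5}

Answer: {1}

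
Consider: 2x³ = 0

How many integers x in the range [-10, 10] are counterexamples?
Counterexamples in [-10, 10]: {-10, -9, -8, -7, -6, -5, -4, -3, -2, -1, 1, 2, 3, 4, 5, 6, 7, 8, 9, 10}.

Counting them gives 20 values.

Answer: 20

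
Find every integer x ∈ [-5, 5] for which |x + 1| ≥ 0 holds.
An absolute value is never negative, so the left side is ≥ 0 for every x, while the right side is 0. Tightest case in [-5, 5] is x = -1:
x = -1: LHS = |(-1) + 1| = |0| = 0; 0 ≥ 0 — holds
Hence LHS − RHS is never negative, i.e. LHS ≥ RHS throughout, so the relation holds for every integer in [-5, 5].

Answer: All integers in [-5, 5]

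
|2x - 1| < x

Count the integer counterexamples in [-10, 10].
Counterexamples in [-10, 10]: {-10, -9, -8, -7, -6, -5, -4, -3, -2, -1, 0, 1, 2, 3, 4, 5, 6, 7, 8, 9, 10}.

Counting them gives 21 values.

Answer: 21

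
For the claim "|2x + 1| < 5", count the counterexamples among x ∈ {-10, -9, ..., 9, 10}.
Counterexamples in [-10, 10]: {-10, -9, -8, -7, -6, -5, -4, -3, 2, 3, 4, 5, 6, 7, 8, 9, 10}.

Counting them gives 17 values.

Answer: 17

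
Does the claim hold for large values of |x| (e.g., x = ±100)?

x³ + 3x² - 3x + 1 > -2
x = 100: LHS = 100³ + 3·100² - 3·100 + 1 = 1029701; 1029701 > -2 — holds
x = -100: LHS = (-100)³ + 3·(-100)² - 3·(-100) + 1 = -969699; -969699 > -2 — FAILS

Answer: Partially: holds for x = 100, fails for x = -100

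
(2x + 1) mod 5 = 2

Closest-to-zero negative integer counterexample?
Testing negative integers from -1 downward:
x = -1: LHS = (2·(-1) + 1) mod 5 = (-1) mod 5 = 4; 4 = 2 — FAILS  ← closest negative counterexample to 0

Answer: x = -1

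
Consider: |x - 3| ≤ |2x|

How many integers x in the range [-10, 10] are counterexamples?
Counterexamples in [-10, 10]: {-2, -1, 0}.

Counting them gives 3 values.

Answer: 3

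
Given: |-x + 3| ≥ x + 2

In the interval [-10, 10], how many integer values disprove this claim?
Counterexamples in [-10, 10]: {1, 2, 3, 4, 5, 6, 7, 8, 9, 10}.

Counting them gives 10 values.

Answer: 10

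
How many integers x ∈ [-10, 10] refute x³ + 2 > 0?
Counterexamples in [-10, 10]: {-10, -9, -8, -7, -6, -5, -4, -3, -2}.

Counting them gives 9 values.

Answer: 9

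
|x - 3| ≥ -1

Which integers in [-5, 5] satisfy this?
An absolute value is never negative, so the left side is ≥ 0 for every x, while the right side is -1. Tightest case in [-5, 5] is x = 3:
x = 3: LHS = |3 - 3| = |0| = 0; 0 ≥ -1 — holds
Hence LHS − RHS is never negative, i.e. LHS ≥ RHS throughout, so the relation holds for every integer in [-5, 5].

Answer: All integers in [-5, 5]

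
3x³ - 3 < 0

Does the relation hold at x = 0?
x = 0: LHS = 3·0³ - 3 = -3; -3 < 0 — holds

The relation is satisfied at x = 0.

Answer: Yes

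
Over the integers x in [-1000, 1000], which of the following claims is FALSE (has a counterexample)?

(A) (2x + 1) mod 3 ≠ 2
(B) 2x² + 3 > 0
(A) x = -1: LHS = (2·(-1) + 1) mod 3 = (-1) mod 3 = 2; 2 ≠ 2 — FAILS

(B) Over all integers in [-1000, 1000], LHS − RHS is smallest at x = 0, where it equals 3:
x = 0: LHS = 2·0² + 3 = 3; 3 > 0 — holds
At the ends of the range:
x = -1000: LHS = 2·(-1000)² + 3 = 2000003; 2000003 > 0 — holds
x = 1000: LHS = 2·1000² + 3 = 2000003; 2000003 > 0 — holds
Hence LHS − RHS is never zero or negative, i.e. LHS > RHS throughout, so the relation holds for every integer in [-1000, 1000].

Only (A) has a counterexample.

Answer: A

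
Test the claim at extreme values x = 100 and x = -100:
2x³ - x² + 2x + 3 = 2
x = 100: LHS = 2·100³ - 100² + 2·100 + 3 = 1990203; 1990203 = 2 — FAILS
x = -100: LHS = 2·(-100)³ - (-100)² + 2·(-100) + 3 = -2010197; -2010197 = 2 — FAILS

Answer: No, fails for both x = 100 and x = -100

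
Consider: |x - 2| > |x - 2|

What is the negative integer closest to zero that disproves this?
Testing negative integers from -1 downward:
x = -1: LHS = |(-1) - 2| = |-3| = 3, RHS = |(-1) - 2| = |-3| = 3; 3 > 3 — FAILS  ← closest negative counterexample to 0

Answer: x = -1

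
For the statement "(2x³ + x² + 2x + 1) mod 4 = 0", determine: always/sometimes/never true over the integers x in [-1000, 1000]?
For a polynomial with integer coefficients, its value mod 4 depends only on x mod 4, so it suffices to check one representative of each residue class, x = 0, 1, 2, 3:
x = 0: LHS = (2·0³ + 0² + 2·0 + 1) mod 4 = 1 mod 4 = 1; 1 = 0 — FAILS
x = 1: LHS = (2·1³ + 1² + 2·1 + 1) mod 4 = 6 mod 4 = 2; 2 = 0 — FAILS
x = 2: LHS = (2·2³ + 2² + 2·2 + 1) mod 4 = 25 mod 4 = 1; 1 = 0 — FAILS
x = 3: LHS = (2·3³ + 3² + 2·3 + 1) mod 4 = 70 mod 4 = 2; 2 = 0 — FAILS
The relation fails in every residue class, so the claimed relation (=) fails for every integer in [-1000, 1000].

No integer in the range satisfies it.

Answer: Never true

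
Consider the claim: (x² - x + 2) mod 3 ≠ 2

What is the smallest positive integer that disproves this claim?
Testing positive integers:
x = 1: LHS = (1² - 1 + 2) mod 3 = 2 mod 3 = 2; 2 ≠ 2 — FAILS  ← smallest positive counterexample

Answer: x = 1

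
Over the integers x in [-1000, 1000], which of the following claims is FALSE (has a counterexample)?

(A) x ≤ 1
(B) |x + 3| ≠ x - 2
(A) x = 2: 2 ≤ 1 — FAILS

(B) Over all integers in [-1000, 1000], LHS − RHS is always positive; it is smallest at x = 0, where it equals 5:
x = 0: LHS = |0 + 3| = |3| = 3, RHS = 0 - 2 = -2; 3 ≠ -2 — holds
At the ends of the range:
x = -1000: LHS = |(-1000) + 3| = |-997| = 997, RHS = (-1000) - 2 = -1002; 997 ≠ -1002 — holds
x = 1000: LHS = |1000 + 3| = |1003| = 1003, RHS = 1000 - 2 = 998; 1003 ≠ 998 — holds
Hence LHS − RHS is never 0, i.e. the two sides are never equal, so the relation holds for every integer in [-1000, 1000].

Only (A) has a counterexample.

Answer: A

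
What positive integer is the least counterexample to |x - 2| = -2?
Testing positive integers:
x = 1: LHS = |1 - 2| = |-1| = 1; 1 = -2 — FAILS  ← smallest positive counterexample

Answer: x = 1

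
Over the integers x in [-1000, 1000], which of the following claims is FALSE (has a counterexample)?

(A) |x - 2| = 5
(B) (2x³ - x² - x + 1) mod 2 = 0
(A) x = 0: LHS = |0 - 2| = |-2| = 2; 2 = 5 — FAILS
(B) x = 0: LHS = (2·0³ - 0² - 0 + 1) mod 2 = 1 mod 2 = 1; 1 = 0 — FAILS

Answer: Both A and B are false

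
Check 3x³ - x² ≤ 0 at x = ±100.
x = 100: LHS = 3·100³ - 100² = 2990000; 2990000 ≤ 0 — FAILS
x = -100: LHS = 3·(-100)³ - (-100)² = -3010000; -3010000 ≤ 0 — holds

Answer: Partially: fails for x = 100, holds for x = -100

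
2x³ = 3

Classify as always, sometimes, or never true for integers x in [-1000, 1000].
Track d = LHS − RHS over the integers in [-1000, 1000]. Equality would need d = 0, but d changes sign only between consecutive integers, jumping over 0:
x = 1: LHS = 2·1³ = 2; 2 = 3 — FAILS  (d = -1)
x = 2: LHS = 2·2³ = 16; 16 = 3 — FAILS  (d = 13)
Away from these crossings d keeps a constant sign, and checking every integer in [-1000, 1000] confirms d ≠ 0 throughout. Hence the two sides are never equal, so the claimed relation (=) fails for every integer in [-1000, 1000].

No integer in the range satisfies it.

Answer: Never true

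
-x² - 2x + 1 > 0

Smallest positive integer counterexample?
Testing positive integers:
x = 1: LHS = -1² - 2·1 + 1 = -2; -2 > 0 — FAILS  ← smallest positive counterexample

Answer: x = 1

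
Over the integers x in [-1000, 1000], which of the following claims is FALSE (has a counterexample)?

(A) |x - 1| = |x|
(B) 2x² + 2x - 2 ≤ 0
(A) x = 0: LHS = |0 - 1| = |-1| = 1, RHS = |0| = 0; 1 = 0 — FAILS
(B) x = 1: LHS = 2·1² + 2·1 - 2 = 2; 2 ≤ 0 — FAILS

Answer: Both A and B are false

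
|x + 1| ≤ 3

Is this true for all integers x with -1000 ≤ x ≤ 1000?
The claim fails at x = 3:
x = 3: LHS = |3 + 1| = |4| = 4; 4 ≤ 3 — FAILS

Because a single integer refutes it, the statement is false.

Answer: False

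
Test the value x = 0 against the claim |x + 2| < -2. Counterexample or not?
Substitute x = 0 into the relation:
x = 0: LHS = |0 + 2| = |2| = 2; 2 < -2 — FAILS

Since the claim fails at x = 0, this value is a counterexample.

Answer: Yes, x = 0 is a counterexample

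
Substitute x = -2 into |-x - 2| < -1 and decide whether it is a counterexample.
Substitute x = -2 into the relation:
x = -2: LHS = |-(-2) - 2| = |0| = 0; 0 < -1 — FAILS

Since the claim fails at x = -2, this value is a counterexample.

Answer: Yes, x = -2 is a counterexample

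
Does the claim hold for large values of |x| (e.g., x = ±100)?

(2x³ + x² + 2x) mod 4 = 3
x = 100: LHS = (2·100³ + 100² + 2·100) mod 4 = 2010200 mod 4 = 0; 0 = 3 — FAILS
x = -100: LHS = (2·(-100)³ + (-100)² + 2·(-100)) mod 4 = (-1990200) mod 4 = 0; 0 = 3 — FAILS

Answer: No, fails for both x = 100 and x = -100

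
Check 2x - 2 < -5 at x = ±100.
x = 100: LHS = 2·100 - 2 = 198; 198 < -5 — FAILS
x = -100: LHS = 2·(-100) - 2 = -202; -202 < -5 — holds

Answer: Partially: fails for x = 100, holds for x = -100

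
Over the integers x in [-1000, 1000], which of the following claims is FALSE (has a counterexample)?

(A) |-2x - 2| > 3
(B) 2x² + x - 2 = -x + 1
(A) x = 0: LHS = |-2·0 - 2| = |-2| = 2; 2 > 3 — FAILS
(B) x = 0: LHS = 2·0² + 0 - 2 = -2, RHS = -0 + 1 = 1; -2 = 1 — FAILS

Answer: Both A and B are false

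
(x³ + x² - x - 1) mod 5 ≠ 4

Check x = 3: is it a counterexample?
Substitute x = 3 into the relation:
x = 3: LHS = (3³ + 3² - 3 - 1) mod 5 = 32 mod 5 = 2; 2 ≠ 4 — holds

The claim holds here, so x = 3 is not a counterexample. (A counterexample exists elsewhere, e.g. x = 0.)

Answer: No, x = 3 is not a counterexample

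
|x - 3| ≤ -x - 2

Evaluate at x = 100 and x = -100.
x = 100: LHS = |100 - 3| = |97| = 97, RHS = -100 - 2 = -102; 97 ≤ -102 — FAILS
x = -100: LHS = |(-100) - 3| = |-103| = 103, RHS = -(-100) - 2 = 98; 103 ≤ 98 — FAILS

Answer: No, fails for both x = 100 and x = -100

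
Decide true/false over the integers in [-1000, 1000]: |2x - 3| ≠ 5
The claim fails at x = -1:
x = -1: LHS = |2·(-1) - 3| = |-5| = 5; 5 ≠ 5 — FAILS

Because a single integer refutes it, the statement is false.

Answer: False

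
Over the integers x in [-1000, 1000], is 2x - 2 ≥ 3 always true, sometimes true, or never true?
Holds at x = 3: LHS = 2·3 - 2 = 4; 4 ≥ 3 — holds
Fails at x = 0: LHS = 2·0 - 2 = -2; -2 ≥ 3 — FAILS
It is satisfied by some integers in the range but not all.

Answer: Sometimes true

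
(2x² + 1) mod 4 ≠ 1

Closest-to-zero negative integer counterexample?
Testing negative integers from -1 downward:
x = -1: LHS = (2·(-1)² + 1) mod 4 = 3 mod 4 = 3; 3 ≠ 1 — holds
x = -2: LHS = (2·(-2)² + 1) mod 4 = 9 mod 4 = 1; 1 ≠ 1 — FAILS  ← closest negative counterexample to 0

Answer: x = -2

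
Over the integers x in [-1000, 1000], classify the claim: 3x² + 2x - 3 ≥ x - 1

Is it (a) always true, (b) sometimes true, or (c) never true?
Holds at x = 1: LHS = 3·1² + 2·1 - 3 = 2, RHS = 1 - 1 = 0; 2 ≥ 0 — holds
Fails at x = 0: LHS = 3·0² + 2·0 - 3 = -3, RHS = 0 - 1 = -1; -3 ≥ -1 — FAILS
It is satisfied by some integers in the range but not all.

Answer: Sometimes true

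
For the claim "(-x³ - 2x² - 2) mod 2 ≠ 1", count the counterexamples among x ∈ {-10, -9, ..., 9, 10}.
Counterexamples in [-10, 10]: {-9, -7, -5, -3, -1, 1, 3, 5, 7, 9}.

Counting them gives 10 values.

Answer: 10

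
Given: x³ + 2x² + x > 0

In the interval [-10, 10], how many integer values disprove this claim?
Counterexamples in [-10, 10]: {-10, -9, -8, -7, -6, -5, -4, -3, -2, -1, 0}.

Counting them gives 11 values.

Answer: 11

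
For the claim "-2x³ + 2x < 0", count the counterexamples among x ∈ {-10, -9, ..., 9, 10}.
Counterexamples in [-10, 10]: {-10, -9, -8, -7, -6, -5, -4, -3, -2, -1, 0, 1}.

Counting them gives 12 values.

Answer: 12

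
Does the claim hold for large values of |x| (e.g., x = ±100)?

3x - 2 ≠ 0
x = 100: LHS = 3·100 - 2 = 298; 298 ≠ 0 — holds
x = -100: LHS = 3·(-100) - 2 = -302; -302 ≠ 0 — holds

Answer: Yes, holds for both x = 100 and x = -100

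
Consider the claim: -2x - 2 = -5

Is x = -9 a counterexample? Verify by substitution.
Substitute x = -9 into the relation:
x = -9: LHS = -2·(-9) - 2 = 16; 16 = -5 — FAILS

Since the claim fails at x = -9, this value is a counterexample.

Answer: Yes, x = -9 is a counterexample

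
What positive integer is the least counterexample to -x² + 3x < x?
Testing positive integers:
x = 1: LHS = -1² + 3·1 = 2; 2 < 1 — FAILS  ← smallest positive counterexample

Answer: x = 1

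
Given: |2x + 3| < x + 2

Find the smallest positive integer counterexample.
Testing positive integers:
x = 1: LHS = |2·1 + 3| = |5| = 5, RHS = 1 + 2 = 3; 5 < 3 — FAILS  ← smallest positive counterexample

Answer: x = 1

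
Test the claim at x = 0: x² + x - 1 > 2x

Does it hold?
x = 0: LHS = 0² + 0 - 1 = -1, RHS = 2·0 = 0; -1 > 0 — FAILS

The relation fails at x = 0, so x = 0 is a counterexample.

Answer: No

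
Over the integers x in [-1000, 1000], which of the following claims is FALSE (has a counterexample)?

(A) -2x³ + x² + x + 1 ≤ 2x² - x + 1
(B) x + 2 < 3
(A) x = -2: LHS = -2·(-2)³ + (-2)² + (-2) + 1 = 19, RHS = 2·(-2)² - (-2) + 1 = 11; 19 ≤ 11 — FAILS
(B) x = 1: LHS = 1 + 2 = 3; 3 < 3 — FAILS

Answer: Both A and B are false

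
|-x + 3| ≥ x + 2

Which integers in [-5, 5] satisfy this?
Holds for: {-5, -4, -3, -2, -1, 0}
Fails for: {1, 2, 3, 4, 5}

Answer: {-5, -4, -3, -2, -1, 0}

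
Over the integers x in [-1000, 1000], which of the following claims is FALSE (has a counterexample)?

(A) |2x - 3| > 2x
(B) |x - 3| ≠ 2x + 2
(A) x = 1: LHS = |2·1 - 3| = |-1| = 1, RHS = 2·1 = 2; 1 > 2 — FAILS

(B) Track d = LHS − RHS over the integers in [-1000, 1000]. Equality would need d = 0, but d changes sign only between consecutive integers, jumping over 0:
x = 0: LHS = |0 - 3| = |-3| = 3, RHS = 2·0 + 2 = 2; 3 ≠ 2 — holds  (d = 1)
x = 1: LHS = |1 - 3| = |-2| = 2, RHS = 2·1 + 2 = 4; 2 ≠ 4 — holds  (d = -2)
Away from these crossings d keeps a constant sign, and checking every integer in [-1000, 1000] confirms d ≠ 0 throughout. Hence the two sides are never equal, so the relation holds for every integer in [-1000, 1000].

Only (A) has a counterexample.

Answer: A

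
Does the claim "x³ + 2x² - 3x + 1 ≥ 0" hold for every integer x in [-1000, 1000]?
The claim fails at x = -4:
x = -4: LHS = (-4)³ + 2·(-4)² - 3·(-4) + 1 = -19; -19 ≥ 0 — FAILS

Because a single integer refutes it, the statement is false.

Answer: False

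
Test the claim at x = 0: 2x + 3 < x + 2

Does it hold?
x = 0: LHS = 2·0 + 3 = 3, RHS = 0 + 2 = 2; 3 < 2 — FAILS

The relation fails at x = 0, so x = 0 is a counterexample.

Answer: No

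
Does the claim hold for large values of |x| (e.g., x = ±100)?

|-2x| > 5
x = 100: LHS = |-2·100| = |-200| = 200; 200 > 5 — holds
x = -100: LHS = |-2·(-100)| = |200| = 200; 200 > 5 — holds

Answer: Yes, holds for both x = 100 and x = -100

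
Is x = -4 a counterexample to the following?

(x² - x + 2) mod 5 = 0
Substitute x = -4 into the relation:
x = -4: LHS = ((-4)² - (-4) + 2) mod 5 = 22 mod 5 = 2; 2 = 0 — FAILS

Since the claim fails at x = -4, this value is a counterexample.

Answer: Yes, x = -4 is a counterexample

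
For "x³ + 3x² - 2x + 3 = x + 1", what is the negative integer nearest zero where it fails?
Testing negative integers from -1 downward:
x = -1: LHS = (-1)³ + 3·(-1)² - 2·(-1) + 3 = 7, RHS = (-1) + 1 = 0; 7 = 0 — FAILS  ← closest negative counterexample to 0

Answer: x = -1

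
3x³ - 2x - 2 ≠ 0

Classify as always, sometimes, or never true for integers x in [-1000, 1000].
Track d = LHS − RHS over the integers in [-1000, 1000]. Equality would need d = 0, but d changes sign only between consecutive integers, jumping over 0:
x = 1: LHS = 3·1³ - 2·1 - 2 = -1; -1 ≠ 0 — holds  (d = -1)
x = 2: LHS = 3·2³ - 2·2 - 2 = 18; 18 ≠ 0 — holds  (d = 18)
Away from these crossings d keeps a constant sign, and checking every integer in [-1000, 1000] confirms d ≠ 0 throughout. Hence the two sides are never equal, so the relation holds for every integer in [-1000, 1000].

No counterexample exists.

Answer: Always true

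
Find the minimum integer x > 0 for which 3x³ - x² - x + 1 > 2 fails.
Testing positive integers:
x = 1: LHS = 3·1³ - 1² - 1 + 1 = 2; 2 > 2 — FAILS  ← smallest positive counterexample

Answer: x = 1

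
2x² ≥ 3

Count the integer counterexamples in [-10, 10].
Counterexamples in [-10, 10]: {-1, 0, 1}.

Counting them gives 3 values.

Answer: 3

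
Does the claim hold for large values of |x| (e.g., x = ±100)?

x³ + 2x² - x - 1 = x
x = 100: LHS = 100³ + 2·100² - 100 - 1 = 1019899; 1019899 = 100 — FAILS
x = -100: LHS = (-100)³ + 2·(-100)² - (-100) - 1 = -979901; -979901 = -100 — FAILS

Answer: No, fails for both x = 100 and x = -100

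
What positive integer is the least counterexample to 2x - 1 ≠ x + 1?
Testing positive integers:
x = 1: LHS = 2·1 - 1 = 1, RHS = 1 + 1 = 2; 1 ≠ 2 — holds
x = 2: LHS = 2·2 - 1 = 3, RHS = 2 + 1 = 3; 3 ≠ 3 — FAILS  ← smallest positive counterexample

Answer: x = 2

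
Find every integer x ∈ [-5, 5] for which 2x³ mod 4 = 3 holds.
For a polynomial with integer coefficients, its value mod 4 depends only on x mod 4, so it suffices to check one representative of each residue class, x = 0, 1, 2, 3:
x = 0: LHS = (2·0³) mod 4 = 0 mod 4 = 0; 0 = 3 — FAILS
x = 1: LHS = (2·1³) mod 4 = 2 mod 4 = 2; 2 = 3 — FAILS
x = 2: LHS = (2·2³) mod 4 = 16 mod 4 = 0; 0 = 3 — FAILS
x = 3: LHS = (2·3³) mod 4 = 54 mod 4 = 2; 2 = 3 — FAILS
The relation fails in every residue class, so the claimed relation (=) fails for every integer in [-5, 5].

Answer: None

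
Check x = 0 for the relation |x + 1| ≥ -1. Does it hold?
x = 0: LHS = |0 + 1| = |1| = 1; 1 ≥ -1 — holds

The relation is satisfied at x = 0.

Answer: Yes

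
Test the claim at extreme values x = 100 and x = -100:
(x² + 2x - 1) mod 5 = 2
x = 100: LHS = (100² + 2·100 - 1) mod 5 = 10199 mod 5 = 4; 4 = 2 — FAILS
x = -100: LHS = ((-100)² + 2·(-100) - 1) mod 5 = 9799 mod 5 = 4; 4 = 2 — FAILS

Answer: No, fails for both x = 100 and x = -100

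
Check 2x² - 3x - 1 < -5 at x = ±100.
x = 100: LHS = 2·100² - 3·100 - 1 = 19699; 19699 < -5 — FAILS
x = -100: LHS = 2·(-100)² - 3·(-100) - 1 = 20299; 20299 < -5 — FAILS

Answer: No, fails for both x = 100 and x = -100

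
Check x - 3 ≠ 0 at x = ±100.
x = 100: LHS = 100 - 3 = 97; 97 ≠ 0 — holds
x = -100: LHS = (-100) - 3 = -103; -103 ≠ 0 — holds

Answer: Yes, holds for both x = 100 and x = -100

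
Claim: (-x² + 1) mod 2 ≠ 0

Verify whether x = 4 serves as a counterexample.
Substitute x = 4 into the relation:
x = 4: LHS = (-4² + 1) mod 2 = (-15) mod 2 = 1; 1 ≠ 0 — holds

The claim holds here, so x = 4 is not a counterexample. (A counterexample exists elsewhere, e.g. x = 1.)

Answer: No, x = 4 is not a counterexample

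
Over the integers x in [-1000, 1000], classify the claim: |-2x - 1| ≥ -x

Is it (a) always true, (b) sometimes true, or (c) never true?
Over all integers in [-1000, 1000], LHS − RHS is smallest at x = -1, where it equals 0:
x = -1: LHS = |-2·(-1) - 1| = |1| = 1, RHS = -(-1) = 1; 1 ≥ 1 — holds
At the ends of the range:
x = -1000: LHS = |-2·(-1000) - 1| = |1999| = 1999, RHS = -(-1000) = 1000; 1999 ≥ 1000 — holds
x = 1000: LHS = |-2·1000 - 1| = |-2001| = 2001; 2001 ≥ -1000 — holds
Hence LHS − RHS is never negative, i.e. LHS ≥ RHS throughout, so the relation holds for every integer in [-1000, 1000].

No counterexample exists.

Answer: Always true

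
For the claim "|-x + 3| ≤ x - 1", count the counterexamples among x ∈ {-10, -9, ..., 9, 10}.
Counterexamples in [-10, 10]: {-10, -9, -8, -7, -6, -5, -4, -3, -2, -1, 0, 1}.

Counting them gives 12 values.

Answer: 12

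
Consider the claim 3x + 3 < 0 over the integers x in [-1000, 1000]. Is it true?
The claim fails at x = 0:
x = 0: LHS = 3·0 + 3 = 3; 3 < 0 — FAILS

Because a single integer refutes it, the statement is false.

Answer: False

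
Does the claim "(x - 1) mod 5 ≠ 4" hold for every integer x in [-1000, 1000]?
The claim fails at x = 0:
x = 0: LHS = (0 - 1) mod 5 = (-1) mod 5 = 4; 4 ≠ 4 — FAILS

Because a single integer refutes it, the statement is false.

Answer: False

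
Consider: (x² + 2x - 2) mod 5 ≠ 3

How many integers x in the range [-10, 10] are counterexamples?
Counterexamples in [-10, 10]: {-10, -7, -5, -2, 0, 3, 5, 8, 10}.

Counting them gives 9 values.

Answer: 9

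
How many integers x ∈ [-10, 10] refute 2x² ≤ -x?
Counterexamples in [-10, 10]: {-10, -9, -8, -7, -6, -5, -4, -3, -2, -1, 1, 2, 3, 4, 5, 6, 7, 8, 9, 10}.

Counting them gives 20 values.

Answer: 20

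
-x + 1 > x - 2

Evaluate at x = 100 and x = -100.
x = 100: LHS = -100 + 1 = -99, RHS = 100 - 2 = 98; -99 > 98 — FAILS
x = -100: LHS = -(-100) + 1 = 101, RHS = (-100) - 2 = -102; 101 > -102 — holds

Answer: Partially: fails for x = 100, holds for x = -100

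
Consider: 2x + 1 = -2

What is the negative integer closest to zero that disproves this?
Testing negative integers from -1 downward:
x = -1: LHS = 2·(-1) + 1 = -1; -1 = -2 — FAILS  ← closest negative counterexample to 0

Answer: x = -1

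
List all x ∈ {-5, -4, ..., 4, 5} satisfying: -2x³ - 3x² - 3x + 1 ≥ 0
Holds for: {-5, -4, -3, -2, -1, 0}
Fails for: {1, 2, 3, 4, 5}

Answer: {-5, -4, -3, -2, -1, 0}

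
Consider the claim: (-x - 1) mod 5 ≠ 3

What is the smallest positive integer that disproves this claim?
Testing positive integers:
x = 1: LHS = (-1 - 1) mod 5 = (-2) mod 5 = 3; 3 ≠ 3 — FAILS  ← smallest positive counterexample

Answer: x = 1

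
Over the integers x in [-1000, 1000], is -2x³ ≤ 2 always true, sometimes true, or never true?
Holds at x = 0: LHS = -2·0³ = 0; 0 ≤ 2 — holds
Fails at x = -2: LHS = -2·(-2)³ = 16; 16 ≤ 2 — FAILS
It is satisfied by some integers in the range but not all.

Answer: Sometimes true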